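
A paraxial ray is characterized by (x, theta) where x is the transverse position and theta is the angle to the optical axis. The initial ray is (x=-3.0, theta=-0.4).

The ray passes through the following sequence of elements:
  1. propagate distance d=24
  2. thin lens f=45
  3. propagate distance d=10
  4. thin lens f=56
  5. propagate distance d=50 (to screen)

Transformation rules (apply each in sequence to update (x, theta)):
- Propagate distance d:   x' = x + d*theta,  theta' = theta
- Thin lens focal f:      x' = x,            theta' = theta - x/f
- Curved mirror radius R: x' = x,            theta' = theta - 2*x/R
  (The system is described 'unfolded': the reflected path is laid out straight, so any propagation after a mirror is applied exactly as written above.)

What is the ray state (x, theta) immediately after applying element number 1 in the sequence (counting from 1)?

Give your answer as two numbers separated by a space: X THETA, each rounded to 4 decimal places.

Answer: -12.6000 -0.4000

Derivation:
Initial: x=-3.0000 theta=-0.4000
After 1 (propagate distance d=24): x=-12.6000 theta=-0.4000
Rounded to 4 decimal places: x = -12.6000, theta = -0.4000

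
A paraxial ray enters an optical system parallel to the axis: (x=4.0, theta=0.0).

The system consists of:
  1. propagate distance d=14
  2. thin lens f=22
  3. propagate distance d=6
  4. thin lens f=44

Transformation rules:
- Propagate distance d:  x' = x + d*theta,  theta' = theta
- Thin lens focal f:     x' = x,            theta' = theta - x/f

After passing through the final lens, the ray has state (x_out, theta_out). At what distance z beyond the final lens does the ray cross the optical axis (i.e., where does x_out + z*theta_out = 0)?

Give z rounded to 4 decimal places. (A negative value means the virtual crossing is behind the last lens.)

Initial: x=4.0000 theta=0.0000
After 1 (propagate distance d=14): x=4.0000 theta=0.0000
After 2 (thin lens f=22): x=4.0000 theta=-2/11 (≈-0.1818)
After 3 (propagate distance d=6): x=32/11 (≈2.9091) theta=-2/11 (≈-0.1818)
After 4 (thin lens f=44): x=32/11 (≈2.9091) theta=-30/121 (≈-0.2479)
z_focus = -x_out/theta_out = -(32/11)/(-30/121) = 176/15 ≈ 11.7333
Rounded to 4 decimal places: z = 11.7333

Answer: 11.7333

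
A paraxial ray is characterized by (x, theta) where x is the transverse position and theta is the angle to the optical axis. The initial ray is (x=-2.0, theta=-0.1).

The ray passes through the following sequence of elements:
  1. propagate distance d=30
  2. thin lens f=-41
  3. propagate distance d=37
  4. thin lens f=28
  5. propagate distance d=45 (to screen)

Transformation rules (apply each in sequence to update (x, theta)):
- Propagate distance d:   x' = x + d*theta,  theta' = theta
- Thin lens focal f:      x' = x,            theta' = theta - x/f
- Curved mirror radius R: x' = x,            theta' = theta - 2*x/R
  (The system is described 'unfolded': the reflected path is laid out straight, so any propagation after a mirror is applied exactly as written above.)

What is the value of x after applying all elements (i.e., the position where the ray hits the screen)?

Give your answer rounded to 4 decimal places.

Answer: -1.9661

Derivation:
Initial: x=-2.0000 theta=-0.1000
After 1 (propagate distance d=30): x=-5.0000 theta=-0.1000
After 2 (thin lens f=-41): x=-5.0000 theta=-91/410 (≈-0.2220)
After 3 (propagate distance d=37): x=-5417/410 (≈-13.2122) theta=-91/410 (≈-0.2220)
After 4 (thin lens f=28): x=-5417/410 (≈-13.2122) theta=2869/11480 (≈0.2499)
After 5 (propagate distance d=45 (to screen)): x=-22571/11480 (≈-1.9661) theta=2869/11480 (≈0.2499)
Rounded to 4 decimal places: x = -1.9661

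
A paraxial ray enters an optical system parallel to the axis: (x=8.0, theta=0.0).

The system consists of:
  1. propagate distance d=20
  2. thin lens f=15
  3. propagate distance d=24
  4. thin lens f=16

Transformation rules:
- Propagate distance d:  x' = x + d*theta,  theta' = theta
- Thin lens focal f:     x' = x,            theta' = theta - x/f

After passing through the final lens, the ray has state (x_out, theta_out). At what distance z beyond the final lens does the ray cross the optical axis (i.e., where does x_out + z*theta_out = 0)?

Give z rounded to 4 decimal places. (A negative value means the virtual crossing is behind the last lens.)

Initial: x=8.0000 theta=0.0000
After 1 (propagate distance d=20): x=8.0000 theta=0.0000
After 2 (thin lens f=15): x=8.0000 theta=-8/15 (≈-0.5333)
After 3 (propagate distance d=24): x=-4.8000 theta=-8/15 (≈-0.5333)
After 4 (thin lens f=16): x=-4.8000 theta=-7/30 (≈-0.2333)
z_focus = -x_out/theta_out = -(-4.8000)/(-7/30) = -144/7 ≈ -20.5714
Rounded to 4 decimal places: z = -20.5714

Answer: -20.5714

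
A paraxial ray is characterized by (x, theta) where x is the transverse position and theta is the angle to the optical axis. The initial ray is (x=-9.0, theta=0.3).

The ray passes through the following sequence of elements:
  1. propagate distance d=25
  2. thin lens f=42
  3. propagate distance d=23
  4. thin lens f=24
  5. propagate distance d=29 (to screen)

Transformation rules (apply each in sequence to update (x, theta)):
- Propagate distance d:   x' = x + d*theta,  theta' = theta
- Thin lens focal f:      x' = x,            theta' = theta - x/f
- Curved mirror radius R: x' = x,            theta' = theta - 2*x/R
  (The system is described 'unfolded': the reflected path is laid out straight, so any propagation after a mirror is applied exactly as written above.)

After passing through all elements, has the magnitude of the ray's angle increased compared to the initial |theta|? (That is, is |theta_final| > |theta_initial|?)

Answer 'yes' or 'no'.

Initial: x=-9.0000 theta=0.3000
After 1 (propagate distance d=25): x=-1.5000 theta=0.3000
After 2 (thin lens f=42): x=-1.5000 theta=47/140 (≈0.3357)
After 3 (propagate distance d=23): x=871/140 (≈6.2214) theta=47/140 (≈0.3357)
After 4 (thin lens f=24): x=871/140 (≈6.2214) theta=257/3360 (≈0.0765)
After 5 (propagate distance d=29 (to screen)): x=4051/480 (≈8.4396) theta=257/3360 (≈0.0765)
|theta_initial|=0.3000 |theta_final|=257/3360 (≈0.0765) -> not increased

Answer: no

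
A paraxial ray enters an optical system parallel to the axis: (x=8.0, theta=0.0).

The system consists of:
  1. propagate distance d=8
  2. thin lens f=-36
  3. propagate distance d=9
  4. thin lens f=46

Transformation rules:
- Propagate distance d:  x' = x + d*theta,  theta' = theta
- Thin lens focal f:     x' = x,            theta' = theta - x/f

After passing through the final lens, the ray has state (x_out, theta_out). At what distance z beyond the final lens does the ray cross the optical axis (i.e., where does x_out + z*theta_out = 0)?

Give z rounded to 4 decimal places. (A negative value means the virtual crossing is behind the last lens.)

Answer: -2070.0000

Derivation:
Initial: x=8.0000 theta=0.0000
After 1 (propagate distance d=8): x=8.0000 theta=0.0000
After 2 (thin lens f=-36): x=8.0000 theta=2/9 (≈0.2222)
After 3 (propagate distance d=9): x=10.0000 theta=2/9 (≈0.2222)
After 4 (thin lens f=46): x=10.0000 theta=1/207 (≈0.0048)
z_focus = -x_out/theta_out = -(10.0000)/(1/207) = -2070.0000
Rounded to 4 decimal places: z = -2070.0000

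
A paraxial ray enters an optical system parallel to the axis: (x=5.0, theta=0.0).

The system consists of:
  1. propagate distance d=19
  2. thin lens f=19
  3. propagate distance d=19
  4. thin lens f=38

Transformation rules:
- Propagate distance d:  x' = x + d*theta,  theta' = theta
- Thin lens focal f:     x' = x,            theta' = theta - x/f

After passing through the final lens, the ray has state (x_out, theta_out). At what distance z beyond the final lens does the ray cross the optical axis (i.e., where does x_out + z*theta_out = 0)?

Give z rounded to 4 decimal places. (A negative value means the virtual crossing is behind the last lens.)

Initial: x=5.0000 theta=0.0000
After 1 (propagate distance d=19): x=5.0000 theta=0.0000
After 2 (thin lens f=19): x=5.0000 theta=-5/19 (≈-0.2632)
After 3 (propagate distance d=19): x=0.0000 theta=-5/19 (≈-0.2632)
After 4 (thin lens f=38): x=0.0000 theta=-5/19 (≈-0.2632)
z_focus = -x_out/theta_out = -(0.0000)/(-5/19) = 0.0000
Rounded to 4 decimal places: z = 0.0000

Answer: 0.0000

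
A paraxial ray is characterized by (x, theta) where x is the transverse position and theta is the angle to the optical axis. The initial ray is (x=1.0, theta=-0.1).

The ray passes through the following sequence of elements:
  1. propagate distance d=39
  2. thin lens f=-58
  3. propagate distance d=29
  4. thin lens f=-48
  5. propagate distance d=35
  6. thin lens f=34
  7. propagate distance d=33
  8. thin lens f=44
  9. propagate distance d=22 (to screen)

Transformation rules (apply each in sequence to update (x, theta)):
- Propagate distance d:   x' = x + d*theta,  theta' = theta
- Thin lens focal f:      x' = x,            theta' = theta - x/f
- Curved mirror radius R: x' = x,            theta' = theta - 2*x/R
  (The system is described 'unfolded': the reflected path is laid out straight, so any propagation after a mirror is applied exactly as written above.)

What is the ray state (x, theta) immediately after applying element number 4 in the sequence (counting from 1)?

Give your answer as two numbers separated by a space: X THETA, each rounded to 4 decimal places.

Initial: x=1.0000 theta=-0.1000
After 1 (propagate distance d=39): x=-2.9000 theta=-0.1000
After 2 (thin lens f=-58): x=-2.9000 theta=-0.1500
After 3 (propagate distance d=29): x=-7.2500 theta=-0.1500
After 4 (thin lens f=-48): x=-7.2500 theta=-289/960 (≈-0.3010)
Rounded to 4 decimal places: x = -7.2500, theta = -0.3010

Answer: -7.2500 -0.3010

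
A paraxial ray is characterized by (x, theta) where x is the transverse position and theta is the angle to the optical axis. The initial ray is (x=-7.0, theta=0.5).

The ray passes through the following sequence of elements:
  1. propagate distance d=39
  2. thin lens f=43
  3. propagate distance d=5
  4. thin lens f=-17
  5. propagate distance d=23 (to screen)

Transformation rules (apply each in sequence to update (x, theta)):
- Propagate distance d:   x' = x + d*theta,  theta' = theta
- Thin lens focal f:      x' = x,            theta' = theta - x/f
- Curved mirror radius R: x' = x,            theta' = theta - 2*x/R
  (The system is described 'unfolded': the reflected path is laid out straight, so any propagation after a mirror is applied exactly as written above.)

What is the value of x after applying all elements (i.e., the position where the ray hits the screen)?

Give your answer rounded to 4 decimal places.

Answer: 36.6881

Derivation:
Initial: x=-7.0000 theta=0.5000
After 1 (propagate distance d=39): x=12.5000 theta=0.5000
After 2 (thin lens f=43): x=12.5000 theta=9/43 (≈0.2093)
After 3 (propagate distance d=5): x=1165/86 (≈13.5465) theta=9/43 (≈0.2093)
After 4 (thin lens f=-17): x=1165/86 (≈13.5465) theta=1471/1462 (≈1.0062)
After 5 (propagate distance d=23 (to screen)): x=26819/731 (≈36.6881) theta=1471/1462 (≈1.0062)
Rounded to 4 decimal places: x = 36.6881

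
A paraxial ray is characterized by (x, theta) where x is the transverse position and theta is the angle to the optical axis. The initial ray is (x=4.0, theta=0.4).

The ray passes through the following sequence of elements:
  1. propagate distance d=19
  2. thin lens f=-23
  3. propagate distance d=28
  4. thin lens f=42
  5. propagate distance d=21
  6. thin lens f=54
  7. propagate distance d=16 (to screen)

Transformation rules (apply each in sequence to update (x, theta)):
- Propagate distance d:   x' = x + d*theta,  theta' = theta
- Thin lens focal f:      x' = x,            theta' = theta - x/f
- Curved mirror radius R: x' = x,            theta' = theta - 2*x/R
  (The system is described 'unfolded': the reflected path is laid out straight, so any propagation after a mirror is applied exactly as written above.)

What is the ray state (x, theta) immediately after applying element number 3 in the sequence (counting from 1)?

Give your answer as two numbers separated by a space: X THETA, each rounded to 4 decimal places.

Answer: 36.9217 0.9043

Derivation:
Initial: x=4.0000 theta=0.4000
After 1 (propagate distance d=19): x=11.6000 theta=0.4000
After 2 (thin lens f=-23): x=11.6000 theta=104/115 (≈0.9043)
After 3 (propagate distance d=28): x=4246/115 (≈36.9217) theta=104/115 (≈0.9043)
Rounded to 4 decimal places: x = 36.9217, theta = 0.9043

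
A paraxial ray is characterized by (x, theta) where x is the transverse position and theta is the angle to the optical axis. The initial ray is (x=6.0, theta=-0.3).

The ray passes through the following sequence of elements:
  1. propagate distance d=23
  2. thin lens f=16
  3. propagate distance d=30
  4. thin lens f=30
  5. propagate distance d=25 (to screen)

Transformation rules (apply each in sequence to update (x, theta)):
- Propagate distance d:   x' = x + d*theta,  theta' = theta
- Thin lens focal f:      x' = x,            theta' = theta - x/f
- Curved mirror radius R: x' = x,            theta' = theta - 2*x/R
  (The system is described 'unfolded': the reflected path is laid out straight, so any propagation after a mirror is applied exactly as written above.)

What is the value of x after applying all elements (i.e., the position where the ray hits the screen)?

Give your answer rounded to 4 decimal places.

Initial: x=6.0000 theta=-0.3000
After 1 (propagate distance d=23): x=-0.9000 theta=-0.3000
After 2 (thin lens f=16): x=-0.9000 theta=-39/160 (≈-0.2438)
After 3 (propagate distance d=30): x=-8.2125 theta=-39/160 (≈-0.2438)
After 4 (thin lens f=30): x=-8.2125 theta=0.0300
After 5 (propagate distance d=25 (to screen)): x=-7.4625 theta=0.0300
Rounded to 4 decimal places: x = -7.4625

Answer: -7.4625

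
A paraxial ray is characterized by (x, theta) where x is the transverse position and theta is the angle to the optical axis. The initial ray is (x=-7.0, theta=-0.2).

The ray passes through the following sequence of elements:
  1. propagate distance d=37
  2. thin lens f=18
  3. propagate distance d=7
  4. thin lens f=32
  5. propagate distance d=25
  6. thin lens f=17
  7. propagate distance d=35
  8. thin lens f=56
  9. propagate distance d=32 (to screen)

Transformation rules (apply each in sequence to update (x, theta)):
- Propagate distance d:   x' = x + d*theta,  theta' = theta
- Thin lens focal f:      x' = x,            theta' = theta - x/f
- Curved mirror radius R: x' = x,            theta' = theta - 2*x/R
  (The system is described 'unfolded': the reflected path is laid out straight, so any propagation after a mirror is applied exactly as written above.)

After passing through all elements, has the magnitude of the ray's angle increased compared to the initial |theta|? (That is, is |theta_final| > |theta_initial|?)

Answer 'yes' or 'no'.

Initial: x=-7.0000 theta=-0.2000
After 1 (propagate distance d=37): x=-14.4000 theta=-0.2000
After 2 (thin lens f=18): x=-14.4000 theta=0.6000
After 3 (propagate distance d=7): x=-10.2000 theta=0.6000
After 4 (thin lens f=32): x=-10.2000 theta=147/160 (≈0.9188)
After 5 (propagate distance d=25): x=2043/160 (≈12.7688) theta=147/160 (≈0.9188)
After 6 (thin lens f=17): x=2043/160 (≈12.7688) theta=57/340 (≈0.1676)
After 7 (propagate distance d=35): x=50691/2720 (≈18.6364) theta=57/340 (≈0.1676)
After 8 (thin lens f=56): x=50691/2720 (≈18.6364) theta=-5031/30464 (≈-0.1651)
After 9 (propagate distance d=32 (to screen)): x=254217/19040 (≈13.3517) theta=-5031/30464 (≈-0.1651)
|theta_initial|=0.2000 |theta_final|=5031/30464 (≈0.1651) -> not increased

Answer: no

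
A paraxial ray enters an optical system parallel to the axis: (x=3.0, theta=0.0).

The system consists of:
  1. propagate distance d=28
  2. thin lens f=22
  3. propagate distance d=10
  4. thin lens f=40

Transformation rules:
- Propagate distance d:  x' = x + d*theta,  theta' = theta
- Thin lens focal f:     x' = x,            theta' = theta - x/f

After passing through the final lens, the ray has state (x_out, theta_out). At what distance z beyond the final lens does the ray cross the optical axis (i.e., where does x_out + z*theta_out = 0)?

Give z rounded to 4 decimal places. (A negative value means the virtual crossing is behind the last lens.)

Answer: 9.2308

Derivation:
Initial: x=3.0000 theta=0.0000
After 1 (propagate distance d=28): x=3.0000 theta=0.0000
After 2 (thin lens f=22): x=3.0000 theta=-3/22 (≈-0.1364)
After 3 (propagate distance d=10): x=18/11 (≈1.6364) theta=-3/22 (≈-0.1364)
After 4 (thin lens f=40): x=18/11 (≈1.6364) theta=-39/220 (≈-0.1773)
z_focus = -x_out/theta_out = -(18/11)/(-39/220) = 120/13 ≈ 9.2308
Rounded to 4 decimal places: z = 9.2308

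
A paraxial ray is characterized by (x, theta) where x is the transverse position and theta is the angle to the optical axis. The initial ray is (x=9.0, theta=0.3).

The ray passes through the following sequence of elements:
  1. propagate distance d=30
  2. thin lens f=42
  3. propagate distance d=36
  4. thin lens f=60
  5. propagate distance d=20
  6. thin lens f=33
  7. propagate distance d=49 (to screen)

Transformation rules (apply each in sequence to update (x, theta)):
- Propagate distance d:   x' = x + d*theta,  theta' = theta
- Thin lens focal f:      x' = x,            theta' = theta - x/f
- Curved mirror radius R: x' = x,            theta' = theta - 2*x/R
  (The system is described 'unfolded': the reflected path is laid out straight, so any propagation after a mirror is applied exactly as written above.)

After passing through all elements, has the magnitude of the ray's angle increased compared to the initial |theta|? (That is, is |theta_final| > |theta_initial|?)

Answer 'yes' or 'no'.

Initial: x=9.0000 theta=0.3000
After 1 (propagate distance d=30): x=18.0000 theta=0.3000
After 2 (thin lens f=42): x=18.0000 theta=-9/70 (≈-0.1286)
After 3 (propagate distance d=36): x=468/35 (≈13.3714) theta=-9/70 (≈-0.1286)
After 4 (thin lens f=60): x=468/35 (≈13.3714) theta=-123/350 (≈-0.3514)
After 5 (propagate distance d=20): x=222/35 (≈6.3429) theta=-123/350 (≈-0.3514)
After 6 (thin lens f=33): x=222/35 (≈6.3429) theta=-299/550 (≈-0.5436)
After 7 (propagate distance d=49 (to screen)): x=-78137/3850 (≈-20.2953) theta=-299/550 (≈-0.5436)
|theta_initial|=0.3000 |theta_final|=299/550 (≈0.5436) -> increased

Answer: yes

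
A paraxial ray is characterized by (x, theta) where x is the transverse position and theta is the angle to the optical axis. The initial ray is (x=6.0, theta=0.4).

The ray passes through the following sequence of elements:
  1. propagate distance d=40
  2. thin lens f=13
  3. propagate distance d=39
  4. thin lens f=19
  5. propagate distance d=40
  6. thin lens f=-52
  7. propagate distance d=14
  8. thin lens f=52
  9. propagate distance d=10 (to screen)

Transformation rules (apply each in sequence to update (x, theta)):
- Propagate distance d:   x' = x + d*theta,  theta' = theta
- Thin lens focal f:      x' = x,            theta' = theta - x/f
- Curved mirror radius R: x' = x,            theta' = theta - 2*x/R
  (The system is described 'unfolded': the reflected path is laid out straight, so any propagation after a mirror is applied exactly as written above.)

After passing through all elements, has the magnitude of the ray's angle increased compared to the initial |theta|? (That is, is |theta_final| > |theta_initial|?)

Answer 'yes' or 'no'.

Initial: x=6.0000 theta=0.4000
After 1 (propagate distance d=40): x=22.0000 theta=0.4000
After 2 (thin lens f=13): x=22.0000 theta=-84/65 (≈-1.2923)
After 3 (propagate distance d=39): x=-28.4000 theta=-84/65 (≈-1.2923)
After 4 (thin lens f=19): x=-28.4000 theta=50/247 (≈0.2024)
After 5 (propagate distance d=40): x=-25074/1235 (≈-20.3028) theta=50/247 (≈0.2024)
After 6 (thin lens f=-52): x=-25074/1235 (≈-20.3028) theta=-6037/32110 (≈-0.1880)
After 7 (propagate distance d=14): x=-368221/16055 (≈-22.9350) theta=-6037/32110 (≈-0.1880)
After 8 (thin lens f=52): x=-368221/16055 (≈-22.9350) theta=211259/834860 (≈0.2530)
After 9 (propagate distance d=10 (to screen)): x=-8517451/417430 (≈-20.4045) theta=211259/834860 (≈0.2530)
|theta_initial|=0.4000 |theta_final|=211259/834860 (≈0.2530) -> not increased

Answer: no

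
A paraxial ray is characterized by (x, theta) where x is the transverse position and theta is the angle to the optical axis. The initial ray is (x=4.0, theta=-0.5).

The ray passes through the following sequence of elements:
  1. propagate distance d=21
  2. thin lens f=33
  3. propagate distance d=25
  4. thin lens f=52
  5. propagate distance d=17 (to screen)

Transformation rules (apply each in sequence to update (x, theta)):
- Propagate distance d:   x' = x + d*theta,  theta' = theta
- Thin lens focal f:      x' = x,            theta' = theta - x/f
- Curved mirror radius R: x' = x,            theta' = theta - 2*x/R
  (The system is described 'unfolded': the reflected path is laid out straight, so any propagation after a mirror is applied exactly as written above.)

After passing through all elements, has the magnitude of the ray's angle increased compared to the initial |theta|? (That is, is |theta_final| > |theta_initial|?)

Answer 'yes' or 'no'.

Answer: no

Derivation:
Initial: x=4.0000 theta=-0.5000
After 1 (propagate distance d=21): x=-6.5000 theta=-0.5000
After 2 (thin lens f=33): x=-6.5000 theta=-10/33 (≈-0.3030)
After 3 (propagate distance d=25): x=-929/66 (≈-14.0758) theta=-10/33 (≈-0.3030)
After 4 (thin lens f=52): x=-929/66 (≈-14.0758) theta=-37/1144 (≈-0.0323)
After 5 (propagate distance d=17 (to screen)): x=-50195/3432 (≈-14.6256) theta=-37/1144 (≈-0.0323)
|theta_initial|=0.5000 |theta_final|=37/1144 (≈0.0323) -> not increased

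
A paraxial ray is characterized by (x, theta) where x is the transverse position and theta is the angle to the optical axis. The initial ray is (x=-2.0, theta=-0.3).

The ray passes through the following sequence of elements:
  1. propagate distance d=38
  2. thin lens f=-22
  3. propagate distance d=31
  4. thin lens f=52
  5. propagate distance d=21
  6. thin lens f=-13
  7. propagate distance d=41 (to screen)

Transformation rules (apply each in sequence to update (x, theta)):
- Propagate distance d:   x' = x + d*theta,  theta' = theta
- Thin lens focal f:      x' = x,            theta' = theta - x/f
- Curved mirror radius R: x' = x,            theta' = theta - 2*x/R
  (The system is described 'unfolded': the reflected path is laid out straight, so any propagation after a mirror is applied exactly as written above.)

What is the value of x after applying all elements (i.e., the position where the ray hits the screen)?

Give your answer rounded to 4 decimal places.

Answer: -186.7581

Derivation:
Initial: x=-2.0000 theta=-0.3000
After 1 (propagate distance d=38): x=-13.4000 theta=-0.3000
After 2 (thin lens f=-22): x=-13.4000 theta=-10/11 (≈-0.9091)
After 3 (propagate distance d=31): x=-2287/55 (≈-41.5818) theta=-10/11 (≈-0.9091)
After 4 (thin lens f=52): x=-2287/55 (≈-41.5818) theta=-313/2860 (≈-0.1094)
After 5 (propagate distance d=21): x=-125497/2860 (≈-43.8801) theta=-313/2860 (≈-0.1094)
After 6 (thin lens f=-13): x=-125497/2860 (≈-43.8801) theta=-64783/18590 (≈-3.4848)
After 7 (propagate distance d=41 (to screen)): x=-6943667/37180 (≈-186.7581) theta=-64783/18590 (≈-3.4848)
Rounded to 4 decimal places: x = -186.7581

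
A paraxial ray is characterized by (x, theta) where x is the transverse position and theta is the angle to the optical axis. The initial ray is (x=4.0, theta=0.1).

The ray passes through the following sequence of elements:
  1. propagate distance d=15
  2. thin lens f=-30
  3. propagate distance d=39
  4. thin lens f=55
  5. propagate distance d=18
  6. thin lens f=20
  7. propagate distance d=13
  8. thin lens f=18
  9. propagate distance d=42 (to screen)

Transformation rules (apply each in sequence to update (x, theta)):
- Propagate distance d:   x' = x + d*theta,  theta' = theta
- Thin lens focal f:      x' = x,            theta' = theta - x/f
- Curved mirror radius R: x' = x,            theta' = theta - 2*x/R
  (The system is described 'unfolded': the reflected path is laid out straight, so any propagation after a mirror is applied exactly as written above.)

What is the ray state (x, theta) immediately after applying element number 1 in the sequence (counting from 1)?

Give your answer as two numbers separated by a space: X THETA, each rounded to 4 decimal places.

Answer: 5.5000 0.1000

Derivation:
Initial: x=4.0000 theta=0.1000
After 1 (propagate distance d=15): x=5.5000 theta=0.1000
Rounded to 4 decimal places: x = 5.5000, theta = 0.1000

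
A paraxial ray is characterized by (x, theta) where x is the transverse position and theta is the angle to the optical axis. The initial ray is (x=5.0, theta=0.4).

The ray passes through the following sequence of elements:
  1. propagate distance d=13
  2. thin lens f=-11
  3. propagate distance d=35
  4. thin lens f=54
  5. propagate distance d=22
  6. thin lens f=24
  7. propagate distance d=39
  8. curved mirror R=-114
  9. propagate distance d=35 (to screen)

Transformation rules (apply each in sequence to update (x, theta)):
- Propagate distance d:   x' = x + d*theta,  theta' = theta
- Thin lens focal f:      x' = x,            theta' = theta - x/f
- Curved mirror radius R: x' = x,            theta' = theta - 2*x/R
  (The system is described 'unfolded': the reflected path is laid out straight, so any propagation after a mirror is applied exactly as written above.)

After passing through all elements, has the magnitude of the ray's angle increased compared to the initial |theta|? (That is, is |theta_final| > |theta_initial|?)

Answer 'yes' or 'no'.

Answer: yes

Derivation:
Initial: x=5.0000 theta=0.4000
After 1 (propagate distance d=13): x=10.2000 theta=0.4000
After 2 (thin lens f=-11): x=10.2000 theta=73/55 (≈1.3273)
After 3 (propagate distance d=35): x=3116/55 (≈56.6545) theta=73/55 (≈1.3273)
After 4 (thin lens f=54): x=3116/55 (≈56.6545) theta=413/1485 (≈0.2781)
After 5 (propagate distance d=22): x=93218/1485 (≈62.7731) theta=413/1485 (≈0.2781)
After 6 (thin lens f=24): x=93218/1485 (≈62.7731) theta=-41653/17820 (≈-2.3374)
After 7 (propagate distance d=39): x=-168617/5940 (≈-28.3867) theta=-41653/17820 (≈-2.3374)
After 8 (curved mirror R=-114): x=-168617/5940 (≈-28.3867) theta=-80002/28215 (≈-2.8354)
After 9 (propagate distance d=35 (to screen)): x=-14404003/112860 (≈-127.6272) theta=-80002/28215 (≈-2.8354)
|theta_initial|=0.4000 |theta_final|=80002/28215 (≈2.8354) -> increased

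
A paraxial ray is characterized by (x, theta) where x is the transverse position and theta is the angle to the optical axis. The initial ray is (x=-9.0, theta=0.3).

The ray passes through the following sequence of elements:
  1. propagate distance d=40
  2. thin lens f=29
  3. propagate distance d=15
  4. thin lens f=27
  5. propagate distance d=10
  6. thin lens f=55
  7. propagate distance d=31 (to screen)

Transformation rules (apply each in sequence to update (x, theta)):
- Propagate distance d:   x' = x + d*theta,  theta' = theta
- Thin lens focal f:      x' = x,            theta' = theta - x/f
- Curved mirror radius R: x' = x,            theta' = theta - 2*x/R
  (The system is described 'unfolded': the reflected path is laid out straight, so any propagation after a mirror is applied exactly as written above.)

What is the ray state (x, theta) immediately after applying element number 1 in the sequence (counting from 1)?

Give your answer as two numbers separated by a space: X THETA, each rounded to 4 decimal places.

Initial: x=-9.0000 theta=0.3000
After 1 (propagate distance d=40): x=3.0000 theta=0.3000
Rounded to 4 decimal places: x = 3.0000, theta = 0.3000

Answer: 3.0000 0.3000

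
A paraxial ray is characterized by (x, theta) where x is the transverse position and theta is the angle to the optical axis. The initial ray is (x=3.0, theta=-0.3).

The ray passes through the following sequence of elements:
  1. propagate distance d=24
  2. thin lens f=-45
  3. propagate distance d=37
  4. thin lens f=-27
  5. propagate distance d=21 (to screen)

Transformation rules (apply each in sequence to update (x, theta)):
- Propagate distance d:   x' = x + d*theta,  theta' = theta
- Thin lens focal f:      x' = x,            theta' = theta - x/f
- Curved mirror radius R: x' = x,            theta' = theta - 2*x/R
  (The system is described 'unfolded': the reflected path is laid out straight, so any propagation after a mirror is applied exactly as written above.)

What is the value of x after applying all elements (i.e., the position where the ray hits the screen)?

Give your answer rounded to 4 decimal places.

Answer: -41.5993

Derivation:
Initial: x=3.0000 theta=-0.3000
After 1 (propagate distance d=24): x=-4.2000 theta=-0.3000
After 2 (thin lens f=-45): x=-4.2000 theta=-59/150 (≈-0.3933)
After 3 (propagate distance d=37): x=-2813/150 (≈-18.7533) theta=-59/150 (≈-0.3933)
After 4 (thin lens f=-27): x=-2813/150 (≈-18.7533) theta=-2203/2025 (≈-1.0879)
After 5 (propagate distance d=21 (to screen)): x=-56159/1350 (≈-41.5993) theta=-2203/2025 (≈-1.0879)
Rounded to 4 decimal places: x = -41.5993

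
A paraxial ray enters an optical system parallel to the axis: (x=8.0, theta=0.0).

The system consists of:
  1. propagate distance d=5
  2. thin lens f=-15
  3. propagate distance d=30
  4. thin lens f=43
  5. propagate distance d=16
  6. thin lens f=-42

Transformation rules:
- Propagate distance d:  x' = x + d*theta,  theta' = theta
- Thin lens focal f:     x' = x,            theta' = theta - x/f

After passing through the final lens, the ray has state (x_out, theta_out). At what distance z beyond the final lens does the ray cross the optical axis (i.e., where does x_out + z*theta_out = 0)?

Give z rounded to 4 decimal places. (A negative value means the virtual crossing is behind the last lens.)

Answer: -43.9395

Derivation:
Initial: x=8.0000 theta=0.0000
After 1 (propagate distance d=5): x=8.0000 theta=0.0000
After 2 (thin lens f=-15): x=8.0000 theta=8/15 (≈0.5333)
After 3 (propagate distance d=30): x=24.0000 theta=8/15 (≈0.5333)
After 4 (thin lens f=43): x=24.0000 theta=-16/645 (≈-0.0248)
After 5 (propagate distance d=16): x=15224/645 (≈23.6031) theta=-16/645 (≈-0.0248)
After 6 (thin lens f=-42): x=15224/645 (≈23.6031) theta=7276/13545 (≈0.5372)
z_focus = -x_out/theta_out = -(15224/645)/(7276/13545) = -79926/1819 ≈ -43.9395
Rounded to 4 decimal places: z = -43.9395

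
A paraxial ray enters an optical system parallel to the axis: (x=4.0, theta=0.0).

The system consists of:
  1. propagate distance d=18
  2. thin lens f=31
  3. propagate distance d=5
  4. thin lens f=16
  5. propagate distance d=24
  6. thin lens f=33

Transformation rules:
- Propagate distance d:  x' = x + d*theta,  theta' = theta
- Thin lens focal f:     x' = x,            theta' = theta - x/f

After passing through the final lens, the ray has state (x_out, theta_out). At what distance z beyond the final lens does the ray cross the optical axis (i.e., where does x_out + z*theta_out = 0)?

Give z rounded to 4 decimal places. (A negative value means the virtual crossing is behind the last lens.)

Initial: x=4.0000 theta=0.0000
After 1 (propagate distance d=18): x=4.0000 theta=0.0000
After 2 (thin lens f=31): x=4.0000 theta=-4/31 (≈-0.1290)
After 3 (propagate distance d=5): x=104/31 (≈3.3548) theta=-4/31 (≈-0.1290)
After 4 (thin lens f=16): x=104/31 (≈3.3548) theta=-21/62 (≈-0.3387)
After 5 (propagate distance d=24): x=-148/31 (≈-4.7742) theta=-21/62 (≈-0.3387)
After 6 (thin lens f=33): x=-148/31 (≈-4.7742) theta=-397/2046 (≈-0.1940)
z_focus = -x_out/theta_out = -(-148/31)/(-397/2046) = -9768/397 ≈ -24.6045
Rounded to 4 decimal places: z = -24.6045

Answer: -24.6045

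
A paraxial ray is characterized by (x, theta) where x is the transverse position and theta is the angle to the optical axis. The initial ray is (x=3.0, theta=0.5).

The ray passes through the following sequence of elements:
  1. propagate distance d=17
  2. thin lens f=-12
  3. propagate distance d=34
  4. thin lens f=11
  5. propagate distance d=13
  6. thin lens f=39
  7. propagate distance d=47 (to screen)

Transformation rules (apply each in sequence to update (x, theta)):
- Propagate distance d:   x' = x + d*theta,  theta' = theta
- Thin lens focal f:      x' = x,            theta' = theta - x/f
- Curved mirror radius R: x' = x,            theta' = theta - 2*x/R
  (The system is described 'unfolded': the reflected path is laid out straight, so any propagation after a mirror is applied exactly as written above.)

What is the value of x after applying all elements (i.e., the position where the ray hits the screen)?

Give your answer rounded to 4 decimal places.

Answer: -194.0615

Derivation:
Initial: x=3.0000 theta=0.5000
After 1 (propagate distance d=17): x=11.5000 theta=0.5000
After 2 (thin lens f=-12): x=11.5000 theta=35/24 (≈1.4583)
After 3 (propagate distance d=34): x=733/12 (≈61.0833) theta=35/24 (≈1.4583)
After 4 (thin lens f=11): x=733/12 (≈61.0833) theta=-1081/264 (≈-4.0947)
After 5 (propagate distance d=13): x=691/88 (≈7.8523) theta=-1081/264 (≈-4.0947)
After 6 (thin lens f=39): x=691/88 (≈7.8523) theta=-1843/429 (≈-4.2960)
After 7 (propagate distance d=47 (to screen)): x=-666019/3432 (≈-194.0615) theta=-1843/429 (≈-4.2960)
Rounded to 4 decimal places: x = -194.0615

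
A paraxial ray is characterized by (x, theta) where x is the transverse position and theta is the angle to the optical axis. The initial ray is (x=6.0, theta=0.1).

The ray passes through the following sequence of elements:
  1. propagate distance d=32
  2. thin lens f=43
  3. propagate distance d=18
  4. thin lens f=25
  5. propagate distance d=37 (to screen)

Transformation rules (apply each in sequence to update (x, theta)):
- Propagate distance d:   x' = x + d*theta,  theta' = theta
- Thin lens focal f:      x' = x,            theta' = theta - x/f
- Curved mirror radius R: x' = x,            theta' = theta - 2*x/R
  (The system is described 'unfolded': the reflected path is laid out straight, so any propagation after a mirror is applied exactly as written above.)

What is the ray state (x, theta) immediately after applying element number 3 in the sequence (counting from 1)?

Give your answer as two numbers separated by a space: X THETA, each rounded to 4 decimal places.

Initial: x=6.0000 theta=0.1000
After 1 (propagate distance d=32): x=9.2000 theta=0.1000
After 2 (thin lens f=43): x=9.2000 theta=-49/430 (≈-0.1140)
After 3 (propagate distance d=18): x=1537/215 (≈7.1488) theta=-49/430 (≈-0.1140)
Rounded to 4 decimal places: x = 7.1488, theta = -0.1140

Answer: 7.1488 -0.1140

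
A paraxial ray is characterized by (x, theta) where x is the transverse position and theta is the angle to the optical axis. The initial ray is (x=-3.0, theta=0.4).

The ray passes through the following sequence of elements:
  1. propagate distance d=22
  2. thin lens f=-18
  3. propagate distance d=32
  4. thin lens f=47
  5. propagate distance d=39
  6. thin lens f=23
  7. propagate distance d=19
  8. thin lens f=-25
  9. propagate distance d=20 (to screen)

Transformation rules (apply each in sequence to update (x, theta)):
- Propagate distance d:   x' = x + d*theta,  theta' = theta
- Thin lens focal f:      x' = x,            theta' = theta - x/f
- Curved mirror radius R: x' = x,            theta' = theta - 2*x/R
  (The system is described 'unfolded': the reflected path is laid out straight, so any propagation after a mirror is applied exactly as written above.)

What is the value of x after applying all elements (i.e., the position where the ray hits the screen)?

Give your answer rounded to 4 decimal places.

Initial: x=-3.0000 theta=0.4000
After 1 (propagate distance d=22): x=5.8000 theta=0.4000
After 2 (thin lens f=-18): x=5.8000 theta=13/18 (≈0.7222)
After 3 (propagate distance d=32): x=1301/45 (≈28.9111) theta=13/18 (≈0.7222)
After 4 (thin lens f=47): x=1301/45 (≈28.9111) theta=151/1410 (≈0.1071)
After 5 (propagate distance d=39): x=139961/4230 (≈33.0877) theta=151/1410 (≈0.1071)
After 6 (thin lens f=23): x=139961/4230 (≈33.0877) theta=-64771/48645 (≈-1.3315)
After 7 (propagate distance d=19): x=151561/19458 (≈7.7891) theta=-64771/48645 (≈-1.3315)
After 8 (thin lens f=-25): x=151561/19458 (≈7.7891) theta=-165383/162150 (≈-1.0199)
After 9 (propagate distance d=20 (to screen)): x=-1226791/97290 (≈-12.6096) theta=-165383/162150 (≈-1.0199)
Rounded to 4 decimal places: x = -12.6096

Answer: -12.6096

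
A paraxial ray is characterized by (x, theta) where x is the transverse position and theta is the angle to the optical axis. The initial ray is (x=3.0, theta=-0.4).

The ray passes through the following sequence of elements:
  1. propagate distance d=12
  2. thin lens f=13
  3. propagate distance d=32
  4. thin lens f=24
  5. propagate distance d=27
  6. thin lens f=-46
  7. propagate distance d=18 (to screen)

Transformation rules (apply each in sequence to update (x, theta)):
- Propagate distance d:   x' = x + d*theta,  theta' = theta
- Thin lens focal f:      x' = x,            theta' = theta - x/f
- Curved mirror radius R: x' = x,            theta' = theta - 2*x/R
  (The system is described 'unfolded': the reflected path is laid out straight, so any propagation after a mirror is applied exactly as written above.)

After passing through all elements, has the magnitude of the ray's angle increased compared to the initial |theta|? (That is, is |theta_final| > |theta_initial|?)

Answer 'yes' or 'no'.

Answer: no

Derivation:
Initial: x=3.0000 theta=-0.4000
After 1 (propagate distance d=12): x=-1.8000 theta=-0.4000
After 2 (thin lens f=13): x=-1.8000 theta=-17/65 (≈-0.2615)
After 3 (propagate distance d=32): x=-661/65 (≈-10.1692) theta=-17/65 (≈-0.2615)
After 4 (thin lens f=24): x=-661/65 (≈-10.1692) theta=253/1560 (≈0.1622)
After 5 (propagate distance d=27): x=-3011/520 (≈-5.7904) theta=253/1560 (≈0.1622)
After 6 (thin lens f=-46): x=-3011/520 (≈-5.7904) theta=521/14352 (≈0.0363)
After 7 (propagate distance d=18 (to screen)): x=-2363/460 (≈-5.1370) theta=521/14352 (≈0.0363)
|theta_initial|=0.4000 |theta_final|=521/14352 (≈0.0363) -> not increased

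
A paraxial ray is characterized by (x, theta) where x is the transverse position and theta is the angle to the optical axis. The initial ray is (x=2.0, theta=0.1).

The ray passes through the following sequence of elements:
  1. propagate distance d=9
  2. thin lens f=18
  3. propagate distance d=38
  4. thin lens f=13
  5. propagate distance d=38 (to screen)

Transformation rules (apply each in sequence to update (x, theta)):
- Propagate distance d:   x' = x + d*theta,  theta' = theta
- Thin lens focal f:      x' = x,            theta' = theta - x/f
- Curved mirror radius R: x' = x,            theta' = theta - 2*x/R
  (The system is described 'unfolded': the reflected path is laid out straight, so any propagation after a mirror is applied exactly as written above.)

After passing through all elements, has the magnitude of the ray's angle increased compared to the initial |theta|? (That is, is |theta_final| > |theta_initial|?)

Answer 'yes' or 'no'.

Answer: yes

Derivation:
Initial: x=2.0000 theta=0.1000
After 1 (propagate distance d=9): x=2.9000 theta=0.1000
After 2 (thin lens f=18): x=2.9000 theta=-11/180 (≈-0.0611)
After 3 (propagate distance d=38): x=26/45 (≈0.5778) theta=-11/180 (≈-0.0611)
After 4 (thin lens f=13): x=26/45 (≈0.5778) theta=-19/180 (≈-0.1056)
After 5 (propagate distance d=38 (to screen)): x=-103/30 (≈-3.4333) theta=-19/180 (≈-0.1056)
|theta_initial|=0.1000 |theta_final|=19/180 (≈0.1056) -> increased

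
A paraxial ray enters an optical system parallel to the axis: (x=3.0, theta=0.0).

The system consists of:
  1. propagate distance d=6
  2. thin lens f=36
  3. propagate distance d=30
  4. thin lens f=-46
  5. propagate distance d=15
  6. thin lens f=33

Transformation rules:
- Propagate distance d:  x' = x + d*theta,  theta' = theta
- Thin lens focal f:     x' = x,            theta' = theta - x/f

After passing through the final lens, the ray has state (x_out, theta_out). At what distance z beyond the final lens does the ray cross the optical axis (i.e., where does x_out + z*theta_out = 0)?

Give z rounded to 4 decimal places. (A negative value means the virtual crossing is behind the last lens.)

Answer: -10.7349

Derivation:
Initial: x=3.0000 theta=0.0000
After 1 (propagate distance d=6): x=3.0000 theta=0.0000
After 2 (thin lens f=36): x=3.0000 theta=-1/12 (≈-0.0833)
After 3 (propagate distance d=30): x=0.5000 theta=-1/12 (≈-0.0833)
After 4 (thin lens f=-46): x=0.5000 theta=-5/69 (≈-0.0725)
After 5 (propagate distance d=15): x=-27/46 (≈-0.5870) theta=-5/69 (≈-0.0725)
After 6 (thin lens f=33): x=-27/46 (≈-0.5870) theta=-83/1518 (≈-0.0547)
z_focus = -x_out/theta_out = -(-27/46)/(-83/1518) = -891/83 ≈ -10.7349
Rounded to 4 decimal places: z = -10.7349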